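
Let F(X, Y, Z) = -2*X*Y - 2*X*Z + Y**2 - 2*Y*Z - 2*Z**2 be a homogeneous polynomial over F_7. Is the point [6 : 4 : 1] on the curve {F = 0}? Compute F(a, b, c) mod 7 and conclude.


F(6,4,1) ≡ 2 (mod 7); P is NOT on the curve.

Evaluate F(6, 4, 1) term-by-term (mod 7).
  -2*X*Y ↦ -2·6·4·1 = -48
  -2*X*Z ↦ -2·6·1·1 = -12
  Y**2 ↦ 1·1·16·1 = 16
  -2*Y*Z ↦ -2·1·4·1 = -8
  -2*Z**2 ↦ -2·1·1·1 = -2
Sum: F(6, 4, 1) = (-48) + (-12) + (16) + (-8) + (-2) = -54.
Reducing mod 7: -54 ≡ 2 (mod 7).
Since F(a, b, c) ≡ 2 ≠ 0 (mod 7), P does NOT lie on the curve.


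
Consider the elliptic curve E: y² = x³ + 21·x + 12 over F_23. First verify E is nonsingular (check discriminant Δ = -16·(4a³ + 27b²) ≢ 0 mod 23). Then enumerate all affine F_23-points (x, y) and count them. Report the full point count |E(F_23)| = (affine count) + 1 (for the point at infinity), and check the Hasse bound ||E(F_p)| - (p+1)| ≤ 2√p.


Affine points = {(0, 9), (0, 14), (2, 4), (2, 19), (5, 9), (5, 14), (6, 3), (6, 20), (8, 5), (8, 18), (10, 7), (10, 16), (18, 9), (18, 14), (19, 5), (19, 18), (21, 10), (21, 13), (22, 6), (22, 17)}; affine count = 20; |E(F_23)| = 21.

Discriminant check: Δ ∝ 4a³ + 27b² = 4·21³ + 27·12² = 4·9261 + 27·144 ≡ 15 (mod 23). Nonzero ⇒ E is nonsingular.
For each x ∈ F_23, compute rhs = x³ + 21·x + 12 mod 23, then count y ∈ F_23 with y² ≡ rhs.
  x = 0: rhs = 12, matching y values: 9, 14 (2 points).
  x = 1: rhs = 11, matching y values: none (0 points).
  x = 2: rhs = 16, matching y values: 4, 19 (2 points).
  x = 3: rhs = 10, matching y values: none (0 points).
  x = 4: rhs = 22, matching y values: none (0 points).
  x = 5: rhs = 12, matching y values: 9, 14 (2 points).
  x = 6: rhs = 9, matching y values: 3, 20 (2 points).
  x = 7: rhs = 19, matching y values: none (0 points).
  x = 8: rhs = 2, matching y values: 5, 18 (2 points).
  x = 9: rhs = 10, matching y values: none (0 points).
  x = 10: rhs = 3, matching y values: 7, 16 (2 points).
  x = 11: rhs = 10, matching y values: none (0 points).
  x = 12: rhs = 14, matching y values: none (0 points).
  x = 13: rhs = 21, matching y values: none (0 points).
  x = 14: rhs = 14, matching y values: none (0 points).
  x = 15: rhs = 22, matching y values: none (0 points).
  x = 16: rhs = 5, matching y values: none (0 points).
  x = 17: rhs = 15, matching y values: none (0 points).
  x = 18: rhs = 12, matching y values: 9, 14 (2 points).
  x = 19: rhs = 2, matching y values: 5, 18 (2 points).
  x = 20: rhs = 14, matching y values: none (0 points).
  x = 21: rhs = 8, matching y values: 10, 13 (2 points).
  x = 22: rhs = 13, matching y values: 6, 17 (2 points).
Total affine count: 20.
Full point count |E(F_23)| = 20 + 1 = 21.
Hasse bound: |21 − (23+1)| = |-3| = 3 ≤ 2√23 ≈ 9.5917 ✓.


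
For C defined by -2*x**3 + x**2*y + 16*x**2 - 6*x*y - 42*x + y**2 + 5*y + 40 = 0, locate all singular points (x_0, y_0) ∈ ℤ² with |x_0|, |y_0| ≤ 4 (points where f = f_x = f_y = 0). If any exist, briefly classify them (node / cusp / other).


Singular points: {(3, 2)}; classification: cusp.

Compute partial derivatives:
  f_x = -6*x**2 + 2*x*y + 32*x - 6*y - 42.
  f_y = x**2 - 6*x + 2*y + 5.
Scan x_0 ∈ {−4, ..., 4}. For each x_0, f_y(x_0, y) is a polynomial in y; find its integer roots y ∈ {−4, ..., 4}, then test f_x and f at those candidates.
  x = -4: f_y(-4, y) = 2*y + 45; no integer root y with |y| ≤ 4.
  x = -3: f_y(-3, y) = 2*y + 32; no integer root y with |y| ≤ 4.
  x = -2: f_y(-2, y) = 2*y + 21; no integer root y with |y| ≤ 4.
  x = -1: f_y(-1, y) = 2*y + 12; no integer root y with |y| ≤ 4.
  x = 0: f_y(0, y) = 2*y + 5; no integer root y with |y| ≤ 4.
  x = 1: f_y(1, y) = 2*y; vanishes at y ∈ {0}. (1, 0): f_x = -16 ≠ 0.
  x = 2: f_y(2, y) = 2*y - 3; no integer root y with |y| ≤ 4.
  x = 3: f_y(3, y) = 2*y - 4; vanishes at y ∈ {2}. (3, 2): f_x = 0, f = 0 — SINGULAR.
  x = 4: f_y(4, y) = 2*y - 3; no integer root y with |y| ≤ 4.
Only singular point on the grid: (3, 2).
Classify: substitute x = 3 + u, y = 2 + v and expand: f = -2*u**3 + u**2*v + v**2.
No constant or linear terms (consistent with a singular point). Quadratic part: v**2. Cubic part: -2*u**3 + u**2*v.
The quadratic part v**2 is a perfect square, so there is a single (double) tangent line v = 0, i.e. y = 2. Restricting the cubic part to that line (v = 0) leaves -2*u**3 ≠ 0, so f is not divisible by v and the branch is v² ≈ 2*u**3 to lowest order — this is a cusp.
Classification: cusp.


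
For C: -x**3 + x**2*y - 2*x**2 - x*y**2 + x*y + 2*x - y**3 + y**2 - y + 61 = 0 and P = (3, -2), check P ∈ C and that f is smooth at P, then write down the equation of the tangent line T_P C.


Tangent line at P: -55*x + 7*y + 179 = 0.

Step 1: f(3, -2) = 0, so P lies on C.
Step 2: partial derivatives
  f_x(x, y) = -3*x**2 + 2*x*y - 4*x - y**2 + y + 2, f_y(x, y) = x**2 - 2*x*y + x - 3*y**2 + 2*y - 1.
  f_x(P) = -55, f_y(P) = 7 (gradient nonzero, so P is smooth).
Step 3: tangent line at P: -55·(x − 3) + 7·(y − -2) = 0.
Expanding: -55*x + 7*y + 179 = 0.


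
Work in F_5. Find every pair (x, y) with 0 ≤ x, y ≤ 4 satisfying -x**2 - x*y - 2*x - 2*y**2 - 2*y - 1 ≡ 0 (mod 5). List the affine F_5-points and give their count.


Affine F_5-points: {(0, 1), (0, 3), (2, 1), (2, 2), (4, 0), (4, 2)}; count = 6.

For each of the 25 pairs (x, y) ∈ F_5², evaluate f(x, y) mod 5. Record the zeros.
  x = 0: [0↦4, 1↦0, 2↦2, 3↦0, 4↦4]  zeros at y ∈ {1, 3}
  x = 1: [0↦1, 1↦1, 2↦2, 3↦4, 4↦2]  zeros at y ∈ ∅
  x = 2: [0↦1, 1↦0, 2↦0, 3↦1, 4↦3]  zeros at y ∈ {1, 2}
  x = 3: [0↦4, 1↦2, 2↦1, 3↦1, 4↦2]  zeros at y ∈ ∅
  x = 4: [0↦0, 1↦2, 2↦0, 3↦4, 4↦4]  zeros at y ∈ {0, 2}
Collecting zeros: affine points = {(0, 1), (0, 3), (2, 1), (2, 2), (4, 0), (4, 2)}.
Total count |C(F_5)_aff| = 6.


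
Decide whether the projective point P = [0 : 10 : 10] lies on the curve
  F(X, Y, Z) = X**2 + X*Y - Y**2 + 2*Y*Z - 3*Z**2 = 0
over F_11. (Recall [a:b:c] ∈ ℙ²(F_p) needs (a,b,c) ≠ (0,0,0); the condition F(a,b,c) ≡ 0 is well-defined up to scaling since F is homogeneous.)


F(0,10,10) ≡ 9 (mod 11); P is NOT on the curve.

Evaluate F(0, 10, 10) term-by-term (mod 11).
  X**2 ↦ 1·0·1·1 = 0
  X*Y ↦ 1·0·10·1 = 0
  -Y**2 ↦ -1·1·100·1 = -100
  2*Y*Z ↦ 2·1·10·10 = 200
  -3*Z**2 ↦ -3·1·1·100 = -300
Sum: F(0, 10, 10) = (0) + (0) + (-100) + (200) + (-300) = -200.
Reducing mod 11: -200 ≡ 9 (mod 11).
Since F(a, b, c) ≡ 9 ≠ 0 (mod 11), P does NOT lie on the curve.


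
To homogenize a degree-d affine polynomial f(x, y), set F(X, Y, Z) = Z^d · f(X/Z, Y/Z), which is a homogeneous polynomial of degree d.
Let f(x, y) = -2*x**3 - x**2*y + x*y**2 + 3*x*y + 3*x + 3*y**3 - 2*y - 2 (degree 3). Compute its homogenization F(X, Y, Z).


F(X, Y, Z) = -2*X**3 - X**2*Y + X*Y**2 + 3*X*Y*Z + 3*X*Z**2 + 3*Y**3 - 2*Y*Z**2 - 2*Z**3

deg(f) = 3.
Substitute x = X/Z, y = Y/Z into f, then multiply by Z^3.
  monomial -2·x^3·y^0 ↦ -2·X^3·Y^0·Z^0.
  monomial -1·x^2·y^1 ↦ -1·X^2·Y^1·Z^0.
  monomial 1·x^1·y^2 ↦ 1·X^1·Y^2·Z^0.
  monomial 3·x^1·y^1 ↦ 3·X^1·Y^1·Z^1.
  monomial 3·x^1·y^0 ↦ 3·X^1·Y^0·Z^2.
  monomial 3·x^0·y^3 ↦ 3·X^0·Y^3·Z^0.
  monomial -2·x^0·y^1 ↦ -2·X^0·Y^1·Z^2.
  monomial -2·x^0·y^0 ↦ -2·X^0·Y^0·Z^3.
Collecting: F(X, Y, Z) = -2*X**3 - X**2*Y + X*Y**2 + 3*X*Y*Z + 3*X*Z**2 + 3*Y**3 - 2*Y*Z**2 - 2*Z**3.


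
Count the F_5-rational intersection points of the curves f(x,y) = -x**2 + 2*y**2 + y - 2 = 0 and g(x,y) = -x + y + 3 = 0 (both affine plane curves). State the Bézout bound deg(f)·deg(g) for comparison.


Common zeros: {(2, 4), (4, 1)}; count = 2; Bézout bound = 2.

deg(f) = 2, deg(g) = 1, so Bézout bound = 2.
Scan x ∈ F_5. For each x, list the y ∈ F_5 with f(x, y) ≡ 0 and those with g(x, y) ≡ 0 (mod 5); the common zeros in that column are the intersection.
  x = 0: f ≡ 0 at y ∈ ∅; g ≡ 0 at y ∈ {2}; common: ∅.
  x = 1: f ≡ 0 at y ∈ {1}; g ≡ 0 at y ∈ {3}; common: ∅.
  x = 2: f ≡ 0 at y ∈ {3, 4}; g ≡ 0 at y ∈ {4}; common: {4}.
  x = 3: f ≡ 0 at y ∈ {3, 4}; g ≡ 0 at y ∈ {0}; common: ∅.
  x = 4: f ≡ 0 at y ∈ {1}; g ≡ 0 at y ∈ {1}; common: {1}.
Collecting: common zeros = {(2, 4), (4, 1)}, so the count is 2.
Comparison with the Bézout bound: 2 ≤ 2 = deg(f)·deg(g), as expected for curves with no common component (the bound is attained).


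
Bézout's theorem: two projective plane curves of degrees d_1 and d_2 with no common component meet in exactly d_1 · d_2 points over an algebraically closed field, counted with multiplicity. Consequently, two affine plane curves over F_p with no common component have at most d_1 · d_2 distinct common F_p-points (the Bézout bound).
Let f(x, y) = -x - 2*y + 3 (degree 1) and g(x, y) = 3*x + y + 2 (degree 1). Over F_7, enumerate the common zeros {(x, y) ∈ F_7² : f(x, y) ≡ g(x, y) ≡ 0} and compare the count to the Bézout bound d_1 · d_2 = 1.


Common zeros: {(0, 5)}; count = 1; Bézout bound = 1.

deg(f) = 1, deg(g) = 1, so Bézout bound = 1.
Scan x ∈ F_7. For each x, list the y ∈ F_7 with f(x, y) ≡ 0 and those with g(x, y) ≡ 0 (mod 7); the common zeros in that column are the intersection.
  x = 0: f ≡ 0 at y ∈ {5}; g ≡ 0 at y ∈ {5}; common: {5}.
  x = 1: f ≡ 0 at y ∈ {1}; g ≡ 0 at y ∈ {2}; common: ∅.
  x = 2: f ≡ 0 at y ∈ {4}; g ≡ 0 at y ∈ {6}; common: ∅.
  x = 3: f ≡ 0 at y ∈ {0}; g ≡ 0 at y ∈ {3}; common: ∅.
  x = 4: f ≡ 0 at y ∈ {3}; g ≡ 0 at y ∈ {0}; common: ∅.
  x = 5: f ≡ 0 at y ∈ {6}; g ≡ 0 at y ∈ {4}; common: ∅.
  x = 6: f ≡ 0 at y ∈ {2}; g ≡ 0 at y ∈ {1}; common: ∅.
Collecting: common zeros = {(0, 5)}, so the count is 1.
Comparison with the Bézout bound: 1 ≤ 1 = deg(f)·deg(g), as expected for curves with no common component (the bound is attained).


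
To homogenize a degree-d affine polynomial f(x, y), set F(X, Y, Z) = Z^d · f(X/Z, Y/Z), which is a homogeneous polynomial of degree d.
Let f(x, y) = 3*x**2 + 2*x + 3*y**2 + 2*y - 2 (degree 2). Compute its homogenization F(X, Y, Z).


F(X, Y, Z) = 3*X**2 + 2*X*Z + 3*Y**2 + 2*Y*Z - 2*Z**2

deg(f) = 2.
Substitute x = X/Z, y = Y/Z into f, then multiply by Z^2.
  monomial 3·x^2·y^0 ↦ 3·X^2·Y^0·Z^0.
  monomial 2·x^1·y^0 ↦ 2·X^1·Y^0·Z^1.
  monomial 3·x^0·y^2 ↦ 3·X^0·Y^2·Z^0.
  monomial 2·x^0·y^1 ↦ 2·X^0·Y^1·Z^1.
  monomial -2·x^0·y^0 ↦ -2·X^0·Y^0·Z^2.
Collecting: F(X, Y, Z) = 3*X**2 + 2*X*Z + 3*Y**2 + 2*Y*Z - 2*Z**2.


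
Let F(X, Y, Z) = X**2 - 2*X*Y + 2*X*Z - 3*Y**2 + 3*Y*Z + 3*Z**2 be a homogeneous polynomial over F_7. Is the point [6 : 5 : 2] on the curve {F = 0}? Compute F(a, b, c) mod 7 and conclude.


F(6,5,2) ≡ 2 (mod 7); P is NOT on the curve.

Evaluate F(6, 5, 2) term-by-term (mod 7).
  X**2 ↦ 1·36·1·1 = 36
  -2*X*Y ↦ -2·6·5·1 = -60
  2*X*Z ↦ 2·6·1·2 = 24
  -3*Y**2 ↦ -3·1·25·1 = -75
  3*Y*Z ↦ 3·1·5·2 = 30
  3*Z**2 ↦ 3·1·1·4 = 12
Sum: F(6, 5, 2) = (36) + (-60) + (24) + (-75) + (30) + (12) = -33.
Reducing mod 7: -33 ≡ 2 (mod 7).
Since F(a, b, c) ≡ 2 ≠ 0 (mod 7), P does NOT lie on the curve.


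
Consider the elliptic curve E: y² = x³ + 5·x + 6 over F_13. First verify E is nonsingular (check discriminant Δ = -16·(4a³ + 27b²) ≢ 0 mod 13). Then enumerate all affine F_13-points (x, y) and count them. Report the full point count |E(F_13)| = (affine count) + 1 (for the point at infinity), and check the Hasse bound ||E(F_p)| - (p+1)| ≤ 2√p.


Affine points = {(1, 5), (1, 8), (3, 3), (3, 10), (4, 5), (4, 8), (5, 0), (8, 5), (8, 8), (9, 0), (10, 4), (10, 9), (11, 1), (11, 12), (12, 0)}; affine count = 15; |E(F_13)| = 16.

Discriminant check: Δ ∝ 4a³ + 27b² = 4·5³ + 27·6² = 4·125 + 27·36 ≡ 3 (mod 13). Nonzero ⇒ E is nonsingular.
For each x ∈ F_13, compute rhs = x³ + 5·x + 6 mod 13, then count y ∈ F_13 with y² ≡ rhs.
  x = 0: rhs = 6, matching y values: none (0 points).
  x = 1: rhs = 12, matching y values: 5, 8 (2 points).
  x = 2: rhs = 11, matching y values: none (0 points).
  x = 3: rhs = 9, matching y values: 3, 10 (2 points).
  x = 4: rhs = 12, matching y values: 5, 8 (2 points).
  x = 5: rhs = 0, matching y values: 0 (1 points).
  x = 6: rhs = 5, matching y values: none (0 points).
  x = 7: rhs = 7, matching y values: none (0 points).
  x = 8: rhs = 12, matching y values: 5, 8 (2 points).
  x = 9: rhs = 0, matching y values: 0 (1 points).
  x = 10: rhs = 3, matching y values: 4, 9 (2 points).
  x = 11: rhs = 1, matching y values: 1, 12 (2 points).
  x = 12: rhs = 0, matching y values: 0 (1 points).
Total affine count: 15.
Full point count |E(F_13)| = 15 + 1 = 16.
Hasse bound: |16 − (13+1)| = |2| = 2 ≤ 2√13 ≈ 7.2111 ✓.


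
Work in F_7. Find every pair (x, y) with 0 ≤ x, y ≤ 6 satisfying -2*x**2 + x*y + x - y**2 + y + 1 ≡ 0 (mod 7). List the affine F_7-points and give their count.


Affine F_7-points: {(1, 0), (1, 2), (3, 0), (3, 4), (4, 2), (4, 3), (5, 3)}; count = 7.

For each of the 49 pairs (x, y) ∈ F_7², evaluate f(x, y) mod 7. Record the zeros.
  x = 0: [0↦1, 1↦1, 2↦6, 3↦2, 4↦3, 5↦2, 6↦6]  zeros at y ∈ ∅
  x = 1: [0↦0, 1↦1, 2↦0, 3↦4, 4↦6, 5↦6, 6↦4]  zeros at y ∈ {0, 2}
  x = 2: [0↦2, 1↦4, 2↦4, 3↦2, 4↦5, 5↦6, 6↦5]  zeros at y ∈ ∅
  x = 3: [0↦0, 1↦3, 2↦4, 3↦3, 4↦0, 5↦2, 6↦2]  zeros at y ∈ {0, 4}
  x = 4: [0↦1, 1↦5, 2↦0, 3↦0, 4↦5, 5↦1, 6↦2]  zeros at y ∈ {2, 3}
  x = 5: [0↦5, 1↦3, 2↦6, 3↦0, 4↦6, 5↦3, 6↦5]  zeros at y ∈ {3}
  x = 6: [0↦5, 1↦4, 2↦1, 3↦3, 4↦3, 5↦1, 6↦4]  zeros at y ∈ ∅
Collecting zeros: affine points = {(1, 0), (1, 2), (3, 0), (3, 4), (4, 2), (4, 3), (5, 3)}.
Total count |C(F_7)_aff| = 7.


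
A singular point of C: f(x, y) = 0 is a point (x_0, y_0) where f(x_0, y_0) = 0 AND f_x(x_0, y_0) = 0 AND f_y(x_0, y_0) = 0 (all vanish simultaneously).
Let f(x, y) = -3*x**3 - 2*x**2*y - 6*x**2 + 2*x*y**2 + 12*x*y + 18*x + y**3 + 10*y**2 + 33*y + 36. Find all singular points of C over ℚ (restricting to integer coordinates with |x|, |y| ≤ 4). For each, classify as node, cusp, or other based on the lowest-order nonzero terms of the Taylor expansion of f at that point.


Singular points: {(0, -3)}; classification: cusp.

Compute partial derivatives:
  f_x = -9*x**2 - 4*x*y - 12*x + 2*y**2 + 12*y + 18.
  f_y = -2*x**2 + 4*x*y + 12*x + 3*y**2 + 20*y + 33.
Scan x_0 ∈ {−4, ..., 4}. For each x_0, f_y(x_0, y) is a polynomial in y; find its integer roots y ∈ {−4, ..., 4}, then test f_x and f at those candidates.
  x = -4: f_y(-4, y) = 3*y**2 + 4*y - 47; no integer root y with |y| ≤ 4.
  x = -3: f_y(-3, y) = 3*y**2 + 8*y - 21; no integer root y with |y| ≤ 4.
  x = -2: f_y(-2, y) = 3*y**2 + 12*y + 1; no integer root y with |y| ≤ 4.
  x = -1: f_y(-1, y) = 3*y**2 + 16*y + 19; no integer root y with |y| ≤ 4.
  x = 0: f_y(0, y) = 3*y**2 + 20*y + 33; vanishes at y ∈ {-3}. (0, -3): f_x = 0, f = 0 — SINGULAR.
  x = 1: f_y(1, y) = 3*y**2 + 24*y + 43; no integer root y with |y| ≤ 4.
  x = 2: f_y(2, y) = 3*y**2 + 28*y + 49; no integer root y with |y| ≤ 4.
  x = 3: f_y(3, y) = 3*y**2 + 32*y + 51; no integer root y with |y| ≤ 4.
  x = 4: f_y(4, y) = 3*y**2 + 36*y + 49; no integer root y with |y| ≤ 4.
Only singular point on the grid: (0, -3).
Classify: substitute x = 0 + u, y = -3 + v and expand: f = -3*u**3 - 2*u**2*v + 2*u*v**2 + v**3 + v**2.
No constant or linear terms (consistent with a singular point). Quadratic part: v**2. Cubic part: -3*u**3 - 2*u**2*v + 2*u*v**2 + v**3.
The quadratic part v**2 is a perfect square, so there is a single (double) tangent line v = 0, i.e. y = -3. Restricting the cubic part to that line (v = 0) leaves -3*u**3 ≠ 0, so f is not divisible by v and the branch is v² ≈ 3*u**3 to lowest order — this is a cusp.
Classification: cusp.


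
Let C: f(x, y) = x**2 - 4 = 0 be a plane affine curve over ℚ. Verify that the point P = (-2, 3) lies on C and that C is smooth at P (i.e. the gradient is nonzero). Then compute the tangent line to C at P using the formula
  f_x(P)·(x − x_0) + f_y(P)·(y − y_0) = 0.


Tangent line at P: -4*x - 8 = 0.

Step 1: f(-2, 3) = 0, so P lies on C.
Step 2: partial derivatives
  f_x(x, y) = 2*x, f_y(x, y) = 0.
  f_x(P) = -4, f_y(P) = 0 (gradient nonzero, so P is smooth).
Step 3: tangent line at P: -4·(x − -2) + 0·(y − 3) = 0.
Expanding: -4*x - 8 = 0.


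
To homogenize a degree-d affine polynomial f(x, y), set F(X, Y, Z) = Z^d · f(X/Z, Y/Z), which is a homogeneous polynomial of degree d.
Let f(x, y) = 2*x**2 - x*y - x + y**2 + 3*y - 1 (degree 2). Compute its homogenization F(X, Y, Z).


F(X, Y, Z) = 2*X**2 - X*Y - X*Z + Y**2 + 3*Y*Z - Z**2

deg(f) = 2.
Substitute x = X/Z, y = Y/Z into f, then multiply by Z^2.
  monomial 2·x^2·y^0 ↦ 2·X^2·Y^0·Z^0.
  monomial -1·x^1·y^1 ↦ -1·X^1·Y^1·Z^0.
  monomial -1·x^1·y^0 ↦ -1·X^1·Y^0·Z^1.
  monomial 1·x^0·y^2 ↦ 1·X^0·Y^2·Z^0.
  monomial 3·x^0·y^1 ↦ 3·X^0·Y^1·Z^1.
  monomial -1·x^0·y^0 ↦ -1·X^0·Y^0·Z^2.
Collecting: F(X, Y, Z) = 2*X**2 - X*Y - X*Z + Y**2 + 3*Y*Z - Z**2.


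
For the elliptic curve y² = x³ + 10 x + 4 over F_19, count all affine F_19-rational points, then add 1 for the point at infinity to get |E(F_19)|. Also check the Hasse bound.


Affine points = {(0, 2), (0, 17), (3, 2), (3, 17), (8, 8), (8, 11), (9, 5), (9, 14), (11, 1), (11, 18), (12, 3), (12, 16), (14, 0), (16, 2), (16, 17)}; affine count = 15; |E(F_19)| = 16.

Discriminant check: Δ ∝ 4a³ + 27b² = 4·10³ + 27·4² = 4·1000 + 27·16 ≡ 5 (mod 19). Nonzero ⇒ E is nonsingular.
For each x ∈ F_19, compute rhs = x³ + 10·x + 4 mod 19, then count y ∈ F_19 with y² ≡ rhs.
  x = 0: rhs = 4, matching y values: 2, 17 (2 points).
  x = 1: rhs = 15, matching y values: none (0 points).
  x = 2: rhs = 13, matching y values: none (0 points).
  x = 3: rhs = 4, matching y values: 2, 17 (2 points).
  x = 4: rhs = 13, matching y values: none (0 points).
  x = 5: rhs = 8, matching y values: none (0 points).
  x = 6: rhs = 14, matching y values: none (0 points).
  x = 7: rhs = 18, matching y values: none (0 points).
  x = 8: rhs = 7, matching y values: 8, 11 (2 points).
  x = 9: rhs = 6, matching y values: 5, 14 (2 points).
  x = 10: rhs = 2, matching y values: none (0 points).
  x = 11: rhs = 1, matching y values: 1, 18 (2 points).
  x = 12: rhs = 9, matching y values: 3, 16 (2 points).
  x = 13: rhs = 13, matching y values: none (0 points).
  x = 14: rhs = 0, matching y values: 0 (1 points).
  x = 15: rhs = 14, matching y values: none (0 points).
  x = 16: rhs = 4, matching y values: 2, 17 (2 points).
  x = 17: rhs = 14, matching y values: none (0 points).
  x = 18: rhs = 12, matching y values: none (0 points).
Total affine count: 15.
Full point count |E(F_19)| = 15 + 1 = 16.
Hasse bound: |16 − (19+1)| = |-4| = 4 ≤ 2√19 ≈ 8.7178 ✓.


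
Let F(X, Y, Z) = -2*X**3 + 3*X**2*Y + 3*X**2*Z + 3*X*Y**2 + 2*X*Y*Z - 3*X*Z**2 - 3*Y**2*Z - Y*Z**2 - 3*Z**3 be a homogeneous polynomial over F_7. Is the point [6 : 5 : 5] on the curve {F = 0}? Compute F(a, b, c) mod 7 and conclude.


F(6,5,5) ≡ 3 (mod 7); P is NOT on the curve.

Evaluate F(6, 5, 5) term-by-term (mod 7).
  -2*X**3 ↦ -2·216·1·1 = -432
  3*X**2*Y ↦ 3·36·5·1 = 540
  3*X**2*Z ↦ 3·36·1·5 = 540
  3*X*Y**2 ↦ 3·6·25·1 = 450
  2*X*Y*Z ↦ 2·6·5·5 = 300
  -3*X*Z**2 ↦ -3·6·1·25 = -450
  -3*Y**2*Z ↦ -3·1·25·5 = -375
  -Y*Z**2 ↦ -1·1·5·25 = -125
  -3*Z**3 ↦ -3·1·1·125 = -375
Sum: F(6, 5, 5) = (-432) + (540) + (540) + (450) + (300) + (-450) + (-375) + (-125) + (-375) = 73.
Reducing mod 7: 73 ≡ 3 (mod 7).
Since F(a, b, c) ≡ 3 ≠ 0 (mod 7), P does NOT lie on the curve.


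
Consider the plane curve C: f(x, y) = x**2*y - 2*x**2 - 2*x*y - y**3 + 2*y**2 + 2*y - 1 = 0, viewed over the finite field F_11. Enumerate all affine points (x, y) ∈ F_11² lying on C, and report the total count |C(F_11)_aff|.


Affine F_11-points: {(0, 5), (0, 9), (0, 10), (1, 9), (2, 4), (3, 8), (4, 0), (4, 1), (5, 1), (7, 0), (7, 5), (7, 8), (8, 10), (9, 2)}; count = 14.

For each of the 121 pairs (x, y) ∈ F_11², evaluate f(x, y) mod 11. Record the zeros.
  x = 0: [0↦10, 1↦2, 2↦3, 3↦7, 4↦8, 5↦0, 6↦10, 7↦10, 8↦5, 9↦0, 10↦0]  zeros at y ∈ {5, 9, 10}
  x = 1: [0↦8, 1↦10, 2↦10, 3↦2, 4↦2, 5↦4, 6↦2, 7↦1, 8↦6, 9↦0, 10↦10]  zeros at y ∈ {9}
  x = 2: [0↦2, 1↦5, 2↦6, 3↦10, 4↦0, 5↦3, 6↦2, 7↦2, 8↦8, 9↦3, 10↦3]  zeros at y ∈ {4}
  x = 3: [0↦3, 1↦9, 2↦2, 3↦9, 4↦2, 5↦8, 6↦10, 7↦2, 8↦0, 9↦9, 10↦1]  zeros at y ∈ {8}
  x = 4: [0↦0, 1↦0, 2↦9, 3↦10, 4↦8, 5↦8, 6↦4, 7↦1, 8↦4, 9↦7, 10↦4]  zeros at y ∈ {0, 1}
  x = 5: [0↦4, 1↦0, 2↦5, 3↦2, 4↦7, 5↦3, 6↦6, 7↦10, 8↦9, 9↦8, 10↦1]  zeros at y ∈ {1}
  x = 6: [0↦4, 1↦9, 2↦1, 3↦7, 4↦10, 5↦4, 6↦5, 7↦7, 8↦4, 9↦1, 10↦3]  zeros at y ∈ ∅
  x = 7: [0↦0, 1↦5, 2↦8, 3↦3, 4↦6, 5↦0, 6↦1, 7↦3, 8↦0, 9↦8, 10↦10]  zeros at y ∈ {0, 5, 8}
  x = 8: [0↦3, 1↦10, 2↦4, 3↦1, 4↦6, 5↦2, 6↦5, 7↦9, 8↦8, 9↦7, 10↦0]  zeros at y ∈ {10}
  x = 9: [0↦2, 1↦2, 2↦0, 3↦1, 4↦10, 5↦10, 6↦6, 7↦3, 8↦6, 9↦9, 10↦6]  zeros at y ∈ {2}
  x = 10: [0↦8, 1↦3, 2↦7, 3↦3, 4↦7, 5↦2, 6↦4, 7↦7, 8↦5, 9↦3, 10↦6]  zeros at y ∈ ∅
Collecting zeros: affine points = {(0, 5), (0, 9), (0, 10), (1, 9), (2, 4), (3, 8), (4, 0), (4, 1), (5, 1), (7, 0), (7, 5), (7, 8), (8, 10), (9, 2)}.
Total count |C(F_11)_aff| = 14.


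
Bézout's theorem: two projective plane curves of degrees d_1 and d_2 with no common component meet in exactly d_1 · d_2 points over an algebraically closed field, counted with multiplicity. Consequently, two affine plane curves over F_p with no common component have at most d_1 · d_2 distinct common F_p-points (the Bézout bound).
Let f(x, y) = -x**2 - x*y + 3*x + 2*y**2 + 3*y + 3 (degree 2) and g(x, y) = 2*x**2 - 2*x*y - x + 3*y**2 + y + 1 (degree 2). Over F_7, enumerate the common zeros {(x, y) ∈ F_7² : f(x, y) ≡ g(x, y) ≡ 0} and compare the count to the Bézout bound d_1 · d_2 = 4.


Common zeros: {(3, 3), (4, 3)}; count = 2; Bézout bound = 4.

deg(f) = 2, deg(g) = 2, so Bézout bound = 4.
Scan x ∈ F_7. For each x, list the y ∈ F_7 with f(x, y) ≡ 0 and those with g(x, y) ≡ 0 (mod 7); the common zeros in that column are the intersection.
  x = 0: f ≡ 0 at y ∈ ∅; g ≡ 0 at y ∈ ∅; common: ∅.
  x = 1: f ≡ 0 at y ∈ ∅; g ≡ 0 at y ∈ ∅; common: ∅.
  x = 2: f ≡ 0 at y ∈ ∅; g ≡ 0 at y ∈ {0, 1}; common: ∅.
  x = 3: f ≡ 0 at y ∈ {3, 4}; g ≡ 0 at y ∈ {1, 3}; common: {3}.
  x = 4: f ≡ 0 at y ∈ {1, 3}; g ≡ 0 at y ∈ {3, 4}; common: {3}.
  x = 5: f ≡ 0 at y ∈ {0, 1}; g ≡ 0 at y ∈ ∅; common: ∅.
  x = 6: f ≡ 0 at y ∈ ∅; g ≡ 0 at y ∈ ∅; common: ∅.
Collecting: common zeros = {(3, 3), (4, 3)}, so the count is 2.
Comparison with the Bézout bound: 2 ≤ 4 = deg(f)·deg(g), as expected for curves with no common component (the affine F_7-count falls short of the bound because intersections may lie at infinity, over extension fields, or carry multiplicity).


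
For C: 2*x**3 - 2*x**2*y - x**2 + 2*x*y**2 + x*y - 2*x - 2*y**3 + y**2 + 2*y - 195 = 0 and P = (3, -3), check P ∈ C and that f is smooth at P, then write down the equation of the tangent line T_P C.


Tangent line at P: 97*x - 109*y - 618 = 0.

Step 1: f(3, -3) = 0, so P lies on C.
Step 2: partial derivatives
  f_x(x, y) = 6*x**2 - 4*x*y - 2*x + 2*y**2 + y - 2, f_y(x, y) = -2*x**2 + 4*x*y + x - 6*y**2 + 2*y + 2.
  f_x(P) = 97, f_y(P) = -109 (gradient nonzero, so P is smooth).
Step 3: tangent line at P: 97·(x − 3) + -109·(y − -3) = 0.
Expanding: 97*x - 109*y - 618 = 0.


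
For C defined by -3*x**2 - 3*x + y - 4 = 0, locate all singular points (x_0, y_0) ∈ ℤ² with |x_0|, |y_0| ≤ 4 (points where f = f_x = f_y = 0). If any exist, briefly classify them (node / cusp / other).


No singular points in the scanned grid; C is smooth there.

Compute partial derivatives:
  f_x = -6*x - 3.
  f_y = 1.
f_y = 1 is a nonzero constant, so f_y never vanishes: no point (x, y) can satisfy f = f_x = f_y = 0. In particular no (x, y) ∈ {−4, ..., 4}² is singular; the curve is smooth.


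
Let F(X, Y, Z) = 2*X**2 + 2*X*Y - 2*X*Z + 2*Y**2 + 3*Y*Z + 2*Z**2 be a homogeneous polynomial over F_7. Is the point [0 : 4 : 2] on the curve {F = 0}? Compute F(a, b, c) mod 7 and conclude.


F(0,4,2) ≡ 1 (mod 7); P is NOT on the curve.

Evaluate F(0, 4, 2) term-by-term (mod 7).
  2*X**2 ↦ 2·0·1·1 = 0
  2*X*Y ↦ 2·0·4·1 = 0
  -2*X*Z ↦ -2·0·1·2 = 0
  2*Y**2 ↦ 2·1·16·1 = 32
  3*Y*Z ↦ 3·1·4·2 = 24
  2*Z**2 ↦ 2·1·1·4 = 8
Sum: F(0, 4, 2) = (0) + (0) + (0) + (32) + (24) + (8) = 64.
Reducing mod 7: 64 ≡ 1 (mod 7).
Since F(a, b, c) ≡ 1 ≠ 0 (mod 7), P does NOT lie on the curve.


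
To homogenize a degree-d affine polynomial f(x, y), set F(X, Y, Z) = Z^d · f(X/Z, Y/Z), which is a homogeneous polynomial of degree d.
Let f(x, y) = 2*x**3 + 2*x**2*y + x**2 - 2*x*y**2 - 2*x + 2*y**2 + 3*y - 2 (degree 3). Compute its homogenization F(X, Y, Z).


F(X, Y, Z) = 2*X**3 + 2*X**2*Y + X**2*Z - 2*X*Y**2 - 2*X*Z**2 + 2*Y**2*Z + 3*Y*Z**2 - 2*Z**3

deg(f) = 3.
Substitute x = X/Z, y = Y/Z into f, then multiply by Z^3.
  monomial 2·x^3·y^0 ↦ 2·X^3·Y^0·Z^0.
  monomial 2·x^2·y^1 ↦ 2·X^2·Y^1·Z^0.
  monomial 1·x^2·y^0 ↦ 1·X^2·Y^0·Z^1.
  monomial -2·x^1·y^2 ↦ -2·X^1·Y^2·Z^0.
  monomial -2·x^1·y^0 ↦ -2·X^1·Y^0·Z^2.
  monomial 2·x^0·y^2 ↦ 2·X^0·Y^2·Z^1.
  monomial 3·x^0·y^1 ↦ 3·X^0·Y^1·Z^2.
  monomial -2·x^0·y^0 ↦ -2·X^0·Y^0·Z^3.
Collecting: F(X, Y, Z) = 2*X**3 + 2*X**2*Y + X**2*Z - 2*X*Y**2 - 2*X*Z**2 + 2*Y**2*Z + 3*Y*Z**2 - 2*Z**3.


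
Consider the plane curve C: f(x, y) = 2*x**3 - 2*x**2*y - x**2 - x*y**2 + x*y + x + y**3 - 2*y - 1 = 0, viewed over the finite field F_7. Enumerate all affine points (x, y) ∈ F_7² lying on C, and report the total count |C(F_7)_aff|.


Affine F_7-points: {(0, 6), (3, 1), (4, 6), (5, 3), (6, 6)}; count = 5.

For each of the 49 pairs (x, y) ∈ F_7², evaluate f(x, y) mod 7. Record the zeros.
  x = 0: [0↦6, 1↦5, 2↦3, 3↦6, 4↦6, 5↦2, 6↦0]  zeros at y ∈ {6}
  x = 1: [0↦1, 1↦5, 2↦6, 3↦3, 4↦2, 5↦2, 6↦2]  zeros at y ∈ ∅
  x = 2: [0↦6, 1↦4, 2↦4, 3↦5, 4↦6, 5↦6, 6↦4]  zeros at y ∈ ∅
  x = 3: [0↦5, 1↦0, 2↦2, 3↦3, 4↦2, 5↦5, 6↦4]  zeros at y ∈ {1}
  x = 4: [0↦3, 1↦5, 2↦5, 3↦2, 4↦2, 5↦4, 6↦0]  zeros at y ∈ {6}
  x = 5: [0↦5, 1↦3, 2↦4, 3↦0, 4↦4, 5↦1, 6↦4]  zeros at y ∈ {3}
  x = 6: [0↦2, 1↦6, 2↦4, 3↦2, 4↦6, 5↦1, 6↦0]  zeros at y ∈ {6}
Collecting zeros: affine points = {(0, 6), (3, 1), (4, 6), (5, 3), (6, 6)}.
Total count |C(F_7)_aff| = 5.


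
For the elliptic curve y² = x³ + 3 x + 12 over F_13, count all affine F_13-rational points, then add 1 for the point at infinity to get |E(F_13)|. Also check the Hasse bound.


Affine points = {(0, 5), (0, 8), (1, 4), (1, 9), (2, 0), (3, 3), (3, 10), (4, 6), (4, 7), (5, 3), (5, 10), (6, 5), (6, 8), (7, 5), (7, 8), (9, 1), (9, 12)}; affine count = 17; |E(F_13)| = 18.

Discriminant check: Δ ∝ 4a³ + 27b² = 4·3³ + 27·12² = 4·27 + 27·144 ≡ 5 (mod 13). Nonzero ⇒ E is nonsingular.
For each x ∈ F_13, compute rhs = x³ + 3·x + 12 mod 13, then count y ∈ F_13 with y² ≡ rhs.
  x = 0: rhs = 12, matching y values: 5, 8 (2 points).
  x = 1: rhs = 3, matching y values: 4, 9 (2 points).
  x = 2: rhs = 0, matching y values: 0 (1 points).
  x = 3: rhs = 9, matching y values: 3, 10 (2 points).
  x = 4: rhs = 10, matching y values: 6, 7 (2 points).
  x = 5: rhs = 9, matching y values: 3, 10 (2 points).
  x = 6: rhs = 12, matching y values: 5, 8 (2 points).
  x = 7: rhs = 12, matching y values: 5, 8 (2 points).
  x = 8: rhs = 2, matching y values: none (0 points).
  x = 9: rhs = 1, matching y values: 1, 12 (2 points).
  x = 10: rhs = 2, matching y values: none (0 points).
  x = 11: rhs = 11, matching y values: none (0 points).
  x = 12: rhs = 8, matching y values: none (0 points).
Total affine count: 17.
Full point count |E(F_13)| = 17 + 1 = 18.
Hasse bound: |18 − (13+1)| = |4| = 4 ≤ 2√13 ≈ 7.2111 ✓.


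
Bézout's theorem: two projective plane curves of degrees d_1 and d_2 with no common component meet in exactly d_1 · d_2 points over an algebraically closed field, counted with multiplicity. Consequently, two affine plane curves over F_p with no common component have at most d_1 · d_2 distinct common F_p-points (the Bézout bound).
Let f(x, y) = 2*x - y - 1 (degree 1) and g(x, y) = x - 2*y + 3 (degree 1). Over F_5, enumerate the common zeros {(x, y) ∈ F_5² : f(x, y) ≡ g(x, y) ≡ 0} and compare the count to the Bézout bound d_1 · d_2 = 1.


Common zeros: {(0, 4)}; count = 1; Bézout bound = 1.

deg(f) = 1, deg(g) = 1, so Bézout bound = 1.
Scan x ∈ F_5. For each x, list the y ∈ F_5 with f(x, y) ≡ 0 and those with g(x, y) ≡ 0 (mod 5); the common zeros in that column are the intersection.
  x = 0: f ≡ 0 at y ∈ {4}; g ≡ 0 at y ∈ {4}; common: {4}.
  x = 1: f ≡ 0 at y ∈ {1}; g ≡ 0 at y ∈ {2}; common: ∅.
  x = 2: f ≡ 0 at y ∈ {3}; g ≡ 0 at y ∈ {0}; common: ∅.
  x = 3: f ≡ 0 at y ∈ {0}; g ≡ 0 at y ∈ {3}; common: ∅.
  x = 4: f ≡ 0 at y ∈ {2}; g ≡ 0 at y ∈ {1}; common: ∅.
Collecting: common zeros = {(0, 4)}, so the count is 1.
Comparison with the Bézout bound: 1 ≤ 1 = deg(f)·deg(g), as expected for curves with no common component (the bound is attained).


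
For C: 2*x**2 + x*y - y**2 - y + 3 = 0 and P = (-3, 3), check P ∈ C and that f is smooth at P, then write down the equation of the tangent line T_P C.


Tangent line at P: -9*x - 10*y + 3 = 0.

Step 1: f(-3, 3) = 0, so P lies on C.
Step 2: partial derivatives
  f_x(x, y) = 4*x + y, f_y(x, y) = x - 2*y - 1.
  f_x(P) = -9, f_y(P) = -10 (gradient nonzero, so P is smooth).
Step 3: tangent line at P: -9·(x − -3) + -10·(y − 3) = 0.
Expanding: -9*x - 10*y + 3 = 0.


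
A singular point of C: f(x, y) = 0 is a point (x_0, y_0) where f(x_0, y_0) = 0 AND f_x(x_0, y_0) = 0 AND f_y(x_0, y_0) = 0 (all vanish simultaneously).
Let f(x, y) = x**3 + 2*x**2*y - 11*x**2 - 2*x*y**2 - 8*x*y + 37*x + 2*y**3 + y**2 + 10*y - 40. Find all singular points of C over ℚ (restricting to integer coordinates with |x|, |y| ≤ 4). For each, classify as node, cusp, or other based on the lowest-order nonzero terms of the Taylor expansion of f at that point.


Singular points: {(3, 1)}; classification: cusp.

Compute partial derivatives:
  f_x = 3*x**2 + 4*x*y - 22*x - 2*y**2 - 8*y + 37.
  f_y = 2*x**2 - 4*x*y - 8*x + 6*y**2 + 2*y + 10.
Scan x_0 ∈ {−4, ..., 4}. For each x_0, f_y(x_0, y) is a polynomial in y; find its integer roots y ∈ {−4, ..., 4}, then test f_x and f at those candidates.
  x = -4: f_y(-4, y) = 6*y**2 + 18*y + 74; no integer root y with |y| ≤ 4.
  x = -3: f_y(-3, y) = 6*y**2 + 14*y + 52; no integer root y with |y| ≤ 4.
  x = -2: f_y(-2, y) = 6*y**2 + 10*y + 34; no integer root y with |y| ≤ 4.
  x = -1: f_y(-1, y) = 6*y**2 + 6*y + 20; no integer root y with |y| ≤ 4.
  x = 0: f_y(0, y) = 6*y**2 + 2*y + 10; no integer root y with |y| ≤ 4.
  x = 1: f_y(1, y) = 6*y**2 - 2*y + 4; no integer root y with |y| ≤ 4.
  x = 2: f_y(2, y) = 6*y**2 - 6*y + 2; no integer root y with |y| ≤ 4.
  x = 3: f_y(3, y) = 6*y**2 - 10*y + 4; vanishes at y ∈ {1}. (3, 1): f_x = 0, f = 0 — SINGULAR.
  x = 4: f_y(4, y) = 6*y**2 - 14*y + 10; no integer root y with |y| ≤ 4.
Only singular point on the grid: (3, 1).
Classify: substitute x = 3 + u, y = 1 + v and expand: f = u**3 + 2*u**2*v - 2*u*v**2 + 2*v**3 + v**2.
No constant or linear terms (consistent with a singular point). Quadratic part: v**2. Cubic part: u**3 + 2*u**2*v - 2*u*v**2 + 2*v**3.
The quadratic part v**2 is a perfect square, so there is a single (double) tangent line v = 0, i.e. y = 1. Restricting the cubic part to that line (v = 0) leaves u**3 ≠ 0, so f is not divisible by v and the branch is v² ≈ -u**3 to lowest order — this is a cusp.
Classification: cusp.


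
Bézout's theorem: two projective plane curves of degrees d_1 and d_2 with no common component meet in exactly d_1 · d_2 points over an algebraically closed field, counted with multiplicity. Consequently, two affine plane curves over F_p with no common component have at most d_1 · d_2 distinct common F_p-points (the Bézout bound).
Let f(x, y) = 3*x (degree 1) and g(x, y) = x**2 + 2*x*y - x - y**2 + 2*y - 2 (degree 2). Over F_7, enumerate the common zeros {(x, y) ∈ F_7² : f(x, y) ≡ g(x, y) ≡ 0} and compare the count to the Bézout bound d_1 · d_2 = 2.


Common zeros: ∅; count = 0; Bézout bound = 2.

deg(f) = 1, deg(g) = 2, so Bézout bound = 2.
Scan x ∈ F_7. For each x, list the y ∈ F_7 with f(x, y) ≡ 0 and those with g(x, y) ≡ 0 (mod 7); the common zeros in that column are the intersection.
  x = 0: f ≡ 0 at y ∈ {0, 1, 2, 3, 4, 5, 6}; g ≡ 0 at y ∈ ∅; common: ∅.
  x = 1: f ≡ 0 at y ∈ ∅; g ≡ 0 at y ∈ {5, 6}; common: ∅.
  x = 2: f ≡ 0 at y ∈ ∅; g ≡ 0 at y ∈ {0, 6}; common: ∅.
  x = 3: f ≡ 0 at y ∈ ∅; g ≡ 0 at y ∈ ∅; common: ∅.
  x = 4: f ≡ 0 at y ∈ ∅; g ≡ 0 at y ∈ {5}; common: ∅.
  x = 5: f ≡ 0 at y ∈ ∅; g ≡ 0 at y ∈ ∅; common: ∅.
  x = 6: f ≡ 0 at y ∈ ∅; g ≡ 0 at y ∈ {0}; common: ∅.
Collecting: common zeros = ∅, so the count is 0.
Comparison with the Bézout bound: 0 ≤ 2 = deg(f)·deg(g), as expected for curves with no common component (the affine F_7-count falls short of the bound because intersections may lie at infinity, over extension fields, or carry multiplicity).


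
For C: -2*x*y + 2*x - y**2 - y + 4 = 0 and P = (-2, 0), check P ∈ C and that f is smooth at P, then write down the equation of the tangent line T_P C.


Tangent line at P: 2*x + 3*y + 4 = 0.

Step 1: f(-2, 0) = 0, so P lies on C.
Step 2: partial derivatives
  f_x(x, y) = 2 - 2*y, f_y(x, y) = -2*x - 2*y - 1.
  f_x(P) = 2, f_y(P) = 3 (gradient nonzero, so P is smooth).
Step 3: tangent line at P: 2·(x − -2) + 3·(y − 0) = 0.
Expanding: 2*x + 3*y + 4 = 0.


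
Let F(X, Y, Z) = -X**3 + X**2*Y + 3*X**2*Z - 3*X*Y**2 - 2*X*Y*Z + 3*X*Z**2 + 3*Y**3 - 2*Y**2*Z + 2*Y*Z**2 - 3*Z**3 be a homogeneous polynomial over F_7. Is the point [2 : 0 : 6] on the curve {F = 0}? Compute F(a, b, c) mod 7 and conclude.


F(2,0,6) ≡ 3 (mod 7); P is NOT on the curve.

Evaluate F(2, 0, 6) term-by-term (mod 7).
  -X**3 ↦ -1·8·1·1 = -8
  X**2*Y ↦ 1·4·0·1 = 0
  3*X**2*Z ↦ 3·4·1·6 = 72
  -3*X*Y**2 ↦ -3·2·0·1 = 0
  -2*X*Y*Z ↦ -2·2·0·6 = 0
  3*X*Z**2 ↦ 3·2·1·36 = 216
  3*Y**3 ↦ 3·1·0·1 = 0
  -2*Y**2*Z ↦ -2·1·0·6 = 0
  2*Y*Z**2 ↦ 2·1·0·36 = 0
  -3*Z**3 ↦ -3·1·1·216 = -648
Sum: F(2, 0, 6) = (-8) + (0) + (72) + (0) + (0) + (216) + (0) + (0) + (0) + (-648) = -368.
Reducing mod 7: -368 ≡ 3 (mod 7).
Since F(a, b, c) ≡ 3 ≠ 0 (mod 7), P does NOT lie on the curve.


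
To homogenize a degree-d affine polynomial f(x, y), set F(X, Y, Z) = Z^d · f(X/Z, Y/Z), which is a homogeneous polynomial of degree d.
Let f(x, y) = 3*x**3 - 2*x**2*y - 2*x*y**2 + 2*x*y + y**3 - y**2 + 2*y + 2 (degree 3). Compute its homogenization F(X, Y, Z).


F(X, Y, Z) = 3*X**3 - 2*X**2*Y - 2*X*Y**2 + 2*X*Y*Z + Y**3 - Y**2*Z + 2*Y*Z**2 + 2*Z**3

deg(f) = 3.
Substitute x = X/Z, y = Y/Z into f, then multiply by Z^3.
  monomial 3·x^3·y^0 ↦ 3·X^3·Y^0·Z^0.
  monomial -2·x^2·y^1 ↦ -2·X^2·Y^1·Z^0.
  monomial -2·x^1·y^2 ↦ -2·X^1·Y^2·Z^0.
  monomial 2·x^1·y^1 ↦ 2·X^1·Y^1·Z^1.
  monomial 1·x^0·y^3 ↦ 1·X^0·Y^3·Z^0.
  monomial -1·x^0·y^2 ↦ -1·X^0·Y^2·Z^1.
  monomial 2·x^0·y^1 ↦ 2·X^0·Y^1·Z^2.
  monomial 2·x^0·y^0 ↦ 2·X^0·Y^0·Z^3.
Collecting: F(X, Y, Z) = 3*X**3 - 2*X**2*Y - 2*X*Y**2 + 2*X*Y*Z + Y**3 - Y**2*Z + 2*Y*Z**2 + 2*Z**3.


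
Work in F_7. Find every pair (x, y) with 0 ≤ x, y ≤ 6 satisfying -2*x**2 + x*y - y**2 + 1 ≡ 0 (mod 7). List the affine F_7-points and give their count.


Affine F_7-points: {(0, 1), (0, 6), (1, 3), (1, 5), (2, 0), (2, 2), (3, 4), (3, 6), (4, 1), (4, 3), (5, 0), (5, 5), (6, 2), (6, 4)}; count = 14.

For each of the 49 pairs (x, y) ∈ F_7², evaluate f(x, y) mod 7. Record the zeros.
  x = 0: [0↦1, 1↦0, 2↦4, 3↦6, 4↦6, 5↦4, 6↦0]  zeros at y ∈ {1, 6}
  x = 1: [0↦6, 1↦6, 2↦4, 3↦0, 4↦1, 5↦0, 6↦4]  zeros at y ∈ {3, 5}
  x = 2: [0↦0, 1↦1, 2↦0, 3↦4, 4↦6, 5↦6, 6↦4]  zeros at y ∈ {0, 2}
  x = 3: [0↦4, 1↦6, 2↦6, 3↦4, 4↦0, 5↦1, 6↦0]  zeros at y ∈ {4, 6}
  x = 4: [0↦4, 1↦0, 2↦1, 3↦0, 4↦4, 5↦6, 6↦6]  zeros at y ∈ {1, 3}
  x = 5: [0↦0, 1↦4, 2↦6, 3↦6, 4↦4, 5↦0, 6↦1]  zeros at y ∈ {0, 5}
  x = 6: [0↦6, 1↦4, 2↦0, 3↦1, 4↦0, 5↦4, 6↦6]  zeros at y ∈ {2, 4}
Collecting zeros: affine points = {(0, 1), (0, 6), (1, 3), (1, 5), (2, 0), (2, 2), (3, 4), (3, 6), (4, 1), (4, 3), (5, 0), (5, 5), (6, 2), (6, 4)}.
Total count |C(F_7)_aff| = 14.


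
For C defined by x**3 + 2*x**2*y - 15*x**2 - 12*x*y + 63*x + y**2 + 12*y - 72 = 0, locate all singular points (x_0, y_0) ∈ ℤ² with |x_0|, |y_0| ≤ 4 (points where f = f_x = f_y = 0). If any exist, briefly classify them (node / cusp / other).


Singular points: {(3, 3)}; classification: cusp.

Compute partial derivatives:
  f_x = 3*x**2 + 4*x*y - 30*x - 12*y + 63.
  f_y = 2*x**2 - 12*x + 2*y + 12.
Scan x_0 ∈ {−4, ..., 4}. For each x_0, f_y(x_0, y) is a polynomial in y; find its integer roots y ∈ {−4, ..., 4}, then test f_x and f at those candidates.
  x = -4: f_y(-4, y) = 2*y + 92; no integer root y with |y| ≤ 4.
  x = -3: f_y(-3, y) = 2*y + 66; no integer root y with |y| ≤ 4.
  x = -2: f_y(-2, y) = 2*y + 44; no integer root y with |y| ≤ 4.
  x = -1: f_y(-1, y) = 2*y + 26; no integer root y with |y| ≤ 4.
  x = 0: f_y(0, y) = 2*y + 12; no integer root y with |y| ≤ 4.
  x = 1: f_y(1, y) = 2*y + 2; vanishes at y ∈ {-1}. (1, -1): f_x = 44 ≠ 0.
  x = 2: f_y(2, y) = 2*y - 4; vanishes at y ∈ {2}. (2, 2): f_x = 7 ≠ 0.
  x = 3: f_y(3, y) = 2*y - 6; vanishes at y ∈ {3}. (3, 3): f_x = 0, f = 0 — SINGULAR.
  x = 4: f_y(4, y) = 2*y - 4; vanishes at y ∈ {2}. (4, 2): f_x = -1 ≠ 0.
Only singular point on the grid: (3, 3).
Classify: substitute x = 3 + u, y = 3 + v and expand: f = u**3 + 2*u**2*v + v**2.
No constant or linear terms (consistent with a singular point). Quadratic part: v**2. Cubic part: u**3 + 2*u**2*v.
The quadratic part v**2 is a perfect square, so there is a single (double) tangent line v = 0, i.e. y = 3. Restricting the cubic part to that line (v = 0) leaves u**3 ≠ 0, so f is not divisible by v and the branch is v² ≈ -u**3 to lowest order — this is a cusp.
Classification: cusp.


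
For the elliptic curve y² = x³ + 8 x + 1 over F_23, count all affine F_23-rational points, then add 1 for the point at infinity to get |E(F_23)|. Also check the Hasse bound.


Affine points = {(0, 1), (0, 22), (2, 5), (2, 18), (3, 11), (3, 12), (6, 9), (6, 14), (7, 3), (7, 20), (8, 5), (8, 18), (10, 0), (12, 10), (12, 13), (13, 5), (13, 18), (15, 0), (16, 4), (16, 19), (17, 6), (17, 17), (21, 0)}; affine count = 23; |E(F_23)| = 24.

Discriminant check: Δ ∝ 4a³ + 27b² = 4·8³ + 27·1² = 4·512 + 27·1 ≡ 5 (mod 23). Nonzero ⇒ E is nonsingular.
For each x ∈ F_23, compute rhs = x³ + 8·x + 1 mod 23, then count y ∈ F_23 with y² ≡ rhs.
  x = 0: rhs = 1, matching y values: 1, 22 (2 points).
  x = 1: rhs = 10, matching y values: none (0 points).
  x = 2: rhs = 2, matching y values: 5, 18 (2 points).
  x = 3: rhs = 6, matching y values: 11, 12 (2 points).
  x = 4: rhs = 5, matching y values: none (0 points).
  x = 5: rhs = 5, matching y values: none (0 points).
  x = 6: rhs = 12, matching y values: 9, 14 (2 points).
  x = 7: rhs = 9, matching y values: 3, 20 (2 points).
  x = 8: rhs = 2, matching y values: 5, 18 (2 points).
  x = 9: rhs = 20, matching y values: none (0 points).
  x = 10: rhs = 0, matching y values: 0 (1 points).
  x = 11: rhs = 17, matching y values: none (0 points).
  x = 12: rhs = 8, matching y values: 10, 13 (2 points).
  x = 13: rhs = 2, matching y values: 5, 18 (2 points).
  x = 14: rhs = 5, matching y values: none (0 points).
  x = 15: rhs = 0, matching y values: 0 (1 points).
  x = 16: rhs = 16, matching y values: 4, 19 (2 points).
  x = 17: rhs = 13, matching y values: 6, 17 (2 points).
  x = 18: rhs = 20, matching y values: none (0 points).
  x = 19: rhs = 20, matching y values: none (0 points).
  x = 20: rhs = 19, matching y values: none (0 points).
  x = 21: rhs = 0, matching y values: 0 (1 points).
  x = 22: rhs = 15, matching y values: none (0 points).
Total affine count: 23.
Full point count |E(F_23)| = 23 + 1 = 24.
Hasse bound: |24 − (23+1)| = |0| = 0 ≤ 2√23 ≈ 9.5917 ✓.
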